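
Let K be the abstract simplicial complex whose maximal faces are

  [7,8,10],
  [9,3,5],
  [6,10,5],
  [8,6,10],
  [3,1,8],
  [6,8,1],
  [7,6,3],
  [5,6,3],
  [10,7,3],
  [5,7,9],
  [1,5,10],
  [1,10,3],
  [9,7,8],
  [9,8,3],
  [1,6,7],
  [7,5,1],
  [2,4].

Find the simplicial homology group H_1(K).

Take the total order 1 < 2 < 3 < 4 < 5 < 6 < 7 < 8 < 9 < 10 on the vertex set. Then K (dimension 2) consists of the simplices:

  0-simplices (10): [1], [2], [3], [4], [5], [6], [7], [8], [9], [10]
  1-simplices (25): (25 of them)
  2-simplices (16): [1,3,8], [1,3,10], [1,5,7], [1,5,10], [1,6,7], [1,6,8], [3,5,6], [3,5,9], [3,6,7], [3,7,10], [3,8,9], [5,6,10], [5,7,9], [6,8,10], [7,8,9], [7,8,10]

so the chain groups are C_0 ≅ Z^10, C_1 ≅ Z^25, C_2 ≅ Z^16.

The boundary map ∂_1: C_1 → C_0 is given by ∂[p,q] = [q] − [p]. For instance
  ∂[1,5] = [5] − [1].
The 10×25 boundary matrix has rank 8 and Smith normal form diag(1,1,1,1,1,1,1,1).

∂_2: C_2 → C_1 maps a triangle to the signed sum of its edges. For instance
  ∂[1,6,8] = [6,8] − [1,8] + [1,6],
  ∂[1,6,7] = [6,7] − [1,7] + [1,6].
The resulting 25×16 matrix has rank 15, and its Smith normal form has invariant factors (1,1,1,1,1,1,1,1,1,1,1,1,1,1,1).

From H_k ≅ ker(∂_k) / im(∂_{k+1}) we obtain:

  H_1: rank ker ∂_1 − rank ∂_2 = (25 − 8) − 15 = 2, and the invariant factors of ∂_2 are all 1, so H_1 = Z^2.

H_1 = Z^2.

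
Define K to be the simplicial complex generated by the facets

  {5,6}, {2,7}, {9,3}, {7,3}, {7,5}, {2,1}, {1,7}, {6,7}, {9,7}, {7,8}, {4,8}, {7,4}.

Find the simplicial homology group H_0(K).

Order the vertices as 1 < 2 < 3 < 4 < 5 < 6 < 7 < 8 < 9. Listing each simplex with vertices in this order, K has dimension 1 with simplices:

  0-simplices (9): [1], [2], [3], [4], [5], [6], [7], [8], [9]
  1-simplices (12): [1,2], [1,7], [2,7], [3,7], [3,9], [4,7], [4,8], [5,6], [5,7], [6,7], [7,8], [7,9]

giving chain groups C_0 ≅ Z^9, C_1 ≅ Z^12.

∂_1: C_1 → C_0 sends each edge [p,q] (with p < q) to q − p.
The 9×12 boundary matrix has rank 8 and Smith normal form diag(1,1,1,1,1,1,1,1).

From H_k ≅ ker(∂_k) / im(∂_{k+1}) we obtain:

  H_0: rank C_0 − rank ∂_1 = 9 − 8 = 1, and the invariant factors of ∂_1 are all 1, so H_0 ≅ Z.

(K is a triangulation of a wedge of 4 circles.)

H_0 ≅ Z.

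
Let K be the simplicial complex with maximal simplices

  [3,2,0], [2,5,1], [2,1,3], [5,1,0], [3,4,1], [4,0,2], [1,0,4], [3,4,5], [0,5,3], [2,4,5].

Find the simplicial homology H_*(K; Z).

H_0 ≅ Z,  H_1 ≅ Z/2,  H_2 = 0.

Take the total order 0 < 1 < 2 < 3 < 4 < 5 on the vertex set. Then K (dimension 2) consists of the simplices:

  0-simplices (6): [0], [1], [2], [3], [4], [5]
  1-simplices (15): [0,1], [0,2], [0,3], [0,4], [0,5], [1,2], [1,3], [1,4], [1,5], [2,3], [2,4], [2,5], [3,4], [3,5], [4,5]
  2-simplices (10): [0,1,4], [0,1,5], [0,2,3], [0,2,4], [0,3,5], [1,2,3], [1,2,5], [1,3,4], [2,4,5], [3,4,5]

so the chain groups are C_0 ≅ Z^6, C_1 ≅ Z^15, C_2 ≅ Z^10.

Boundary ∂_1: C_1 → C_0 is given by ∂[p,q] = [q] − [p]. For instance
  ∂[2,3] = [3] − [2].
This gives a 6×15 integer matrix of rank 5; reducing to Smith normal form yields diagonal entries (1,1,1,1,1).

The boundary map ∂_2: C_2 → C_1 acts by ∂[p,q,r] = [q,r] − [p,r] + [p,q]. For instance
  ∂[0,2,4] = [2,4] − [0,4] + [0,2],
  ∂[0,1,5] = [1,5] − [0,5] + [0,1].
As a 15×10 matrix over Z this has rank 10, with invariant factors (1,1,1,1,1,1,1,1,1,2).

From H_k ≅ ker(∂_k) / im(∂_{k+1}) we obtain:

  H_0: rank C_0 − rank ∂_1 = 6 − 5 = 1, and the invariant factors of ∂_1 are all 1, so H_0 ≅ Z.
  H_1: rank ker ∂_1 − rank ∂_2 = (15 − 5) − 10 = 0, and ∂_2 has invariant factor 2 > 1, so H_1 ≅ Z/2.
  H_2: rank ker ∂_2 − rank ∂_3 = (10 − 10) − 0 = 0, and there is no ∂_3, so H_2 ≅ 0.

As a check, the Euler characteristic is 6 − 15 + 10 = 1, which agrees with 1 − 0 + 0 = 1.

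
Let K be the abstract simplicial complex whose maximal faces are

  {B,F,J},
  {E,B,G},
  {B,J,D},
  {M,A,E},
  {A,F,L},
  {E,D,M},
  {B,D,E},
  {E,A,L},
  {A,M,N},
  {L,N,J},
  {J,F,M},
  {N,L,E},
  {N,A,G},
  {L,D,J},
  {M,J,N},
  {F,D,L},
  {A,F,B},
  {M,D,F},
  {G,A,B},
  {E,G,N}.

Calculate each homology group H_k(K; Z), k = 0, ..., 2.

H_0 ≅ Z,  H_1 ≅ Z ⊕ Z/2Z,  H_2 = 0.

Order the vertices as A < B < D < E < F < G < J < L < M < N. Listing each simplex with vertices in this order, K has dimension 2 with simplices:

  0-simplices (10): A, B, D, E, F, G, J, L, M, N
  1-simplices (30): AB, AE, AF, AG, AL, AM, AN, BD, BE, BF, BG, BJ, DE, DF, DJ, DL, DM, EG, EL, EM, EN, FJ, FL, FM, GN, JL, JM, JN, LN, MN
  2-simplices (20): ABF, ABG, AEL, AEM, AFL, AGN, AMN, BDE, BDJ, BEG, BFJ, DEM, DFL, DFM, DJL, EGN, ELN, FJM, JLN, JMN

so the chain groups are C_0 ≅ Z^10, C_1 ≅ Z^30, C_2 ≅ Z^20.

∂_1: C_1 → C_0 maps an edge to its endpoints' difference, ∂[p,q] = q − p. For instance
  ∂FM = M − F.
As a 10×30 matrix over Z this has rank 9, with invariant factors (1,1,1,1,1,1,1,1,1).

∂_2: C_2 → C_1 maps a triangle to the signed sum of its edges. For instance
  ∂ELN = LN − EN + EL,
  ∂JLN = LN − JN + JL.
As a 30×20 matrix over Z this has rank 20, with invariant factors (1,1,1,1,1,1,1,1,1,1,1,1,1,1,1,1,1,1,1,2).

Computing H_k = (kernel of ∂_k) / (image of ∂_{k+1}):

  H_0: rank C_0 − rank ∂_1 = 10 − 9 = 1, and the invariant factors of ∂_1 are all 1, so H_0 = Z.
  H_1: rank ker ∂_1 − rank ∂_2 = (30 − 9) − 20 = 1, and ∂_2 has invariant factor 2 > 1, so H_1 = Z ⊕ Z/2Z.
  H_2: rank ker ∂_2 − rank ∂_3 = (20 − 20) − 0 = 0, and there is no ∂_3, so H_2 = 0.

As a check, the Euler characteristic is 10 − 30 + 20 = 0, which agrees with 1 − 1 + 0 = 0.
(K is a triangulation of the Klein bottle.)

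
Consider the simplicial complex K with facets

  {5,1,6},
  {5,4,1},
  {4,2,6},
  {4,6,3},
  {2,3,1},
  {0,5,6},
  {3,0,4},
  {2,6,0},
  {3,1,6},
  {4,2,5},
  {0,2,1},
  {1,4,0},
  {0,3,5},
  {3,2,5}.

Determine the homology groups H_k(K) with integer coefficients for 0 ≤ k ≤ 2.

H_0 = Z,  H_1 = Z^2,  H_2 = Z.

Fix the vertex order 0 < 1 < 2 < 3 < 4 < 5 < 6 and write every simplex with vertices in increasing order. Then dim K = 2 and the simplices of K are:

  0-simplices (7): [0], [1], [2], [3], [4], [5], [6]
  1-simplices (21): [0,1], [0,2], [0,3], [0,4], [0,5], [0,6], [1,2], [1,3], [1,4], [1,5], [1,6], [2,3], [2,4], [2,5], [2,6], [3,4], [3,5], [3,6], [4,5], [4,6], [5,6]
  2-simplices (14): [0,1,2], [0,1,4], [0,2,6], [0,3,4], [0,3,5], [0,5,6], [1,2,3], [1,3,6], [1,4,5], [1,5,6], [2,3,5], [2,4,5], [2,4,6], [3,4,6]

giving chain groups C_0 ≅ Z^7, C_1 ≅ Z^21, C_2 ≅ Z^14.

The boundary map ∂_1: C_1 → C_0 sends each edge [p,q] (with p < q) to q − p. For instance
  ∂[2,5] = [5] − [2].
This gives a 7×21 integer matrix of rank 6; reducing to Smith normal form yields diagonal entries (1,1,1,1,1,1).

Boundary ∂_2: C_2 → C_1 acts by ∂[p,q,r] = [q,r] − [p,r] + [p,q]. For instance
  ∂[2,4,5] = [4,5] − [2,5] + [2,4],
  ∂[2,3,5] = [3,5] − [2,5] + [2,3].
The resulting 21×14 matrix has rank 13, and its Smith normal form has invariant factors (1,1,1,1,1,1,1,1,1,1,1,1,1).

Now H_k = ker ∂_k / im ∂_{k+1}, so:

  H_0: rank C_0 − rank ∂_1 = 7 − 6 = 1, and the invariant factors of ∂_1 are all 1, so H_0 = Z.
  H_1: rank ker ∂_1 − rank ∂_2 = (21 − 6) − 13 = 2, and the invariant factors of ∂_2 are all 1, so H_1 = Z^2.
  H_2: rank ker ∂_2 − rank ∂_3 = (14 − 13) − 0 = 1, and there is no ∂_3, so H_2 = Z.

(K is a triangulation of the torus T^2.)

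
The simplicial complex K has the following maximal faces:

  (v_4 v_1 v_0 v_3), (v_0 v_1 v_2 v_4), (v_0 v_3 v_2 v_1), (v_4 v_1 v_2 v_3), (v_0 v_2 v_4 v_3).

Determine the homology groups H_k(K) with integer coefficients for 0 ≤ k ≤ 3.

K has 5 vertices, 10 edges, 10 triangles, 5 3-simplices.
rank ∂_0 = 0, rank ∂_1 = 4 ⇒ b_0 = 5 − 0 − 4 = 1; all invariant factors of ∂_1 are 1 so no torsion. So H_0 ≅ Z.
rank ∂_1 = 4, rank ∂_2 = 6 ⇒ b_1 = 10 − 4 − 6 = 0; all invariant factors of ∂_2 are 1 so no torsion. So H_1 ≅ 0.
rank ∂_2 = 6, rank ∂_3 = 4 ⇒ b_2 = 10 − 6 − 4 = 0; all invariant factors of ∂_3 are 1 so no torsion. So H_2 ≅ 0.
rank ∂_3 = 4, rank ∂_4 = 0 ⇒ b_3 = 5 − 4 − 0 = 1. So H_3 ≅ Z.

H_0 = Z,  H_1 = 0,  H_2 = 0,  H_3 = Z.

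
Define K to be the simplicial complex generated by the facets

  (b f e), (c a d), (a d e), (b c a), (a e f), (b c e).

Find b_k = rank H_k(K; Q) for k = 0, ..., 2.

b_0 = 1, b_1 = 1, b_2 = 0.

Order the vertices as a < b < c < d < e < f. Listing each simplex with vertices in this order, K has dimension 2 with simplices:

  0-simplices (6): a, b, c, d, e, f
  1-simplices (12): ab, ac, ad, ae, af, bc, be, bf, cd, ce, de, ef
  2-simplices (6): abc, acd, ade, aef, bce, bef

so the chain groups are C_0 ≅ Z^6, C_1 ≅ Z^12, C_2 ≅ Z^6.

∂_1: C_1 → C_0 sends each edge [p,q] (with p < q) to q − p. For instance
  ∂ab = b − a.
The resulting 6×12 matrix has rank 5, and its Smith normal form has invariant factors (1,1,1,1,1).

The boundary map ∂_2: C_2 → C_1 maps a triangle to the signed sum of its edges. For instance
  ∂acd = cd − ad + ac,
  ∂aef = ef − af + ae.
As a 12×6 matrix over Z this has rank 6, with invariant factors (1,1,1,1,1,1).

Now H_k = ker ∂_k / im ∂_{k+1}, so:

  H_0: rank C_0 − rank ∂_1 = 6 − 5 = 1, and the invariant factors of ∂_1 are all 1, so H_0 ≅ Z.
  H_1: rank ker ∂_1 − rank ∂_2 = (12 − 5) − 6 = 1, and the invariant factors of ∂_2 are all 1, so H_1 ≅ Z.
  H_2: rank ker ∂_2 − rank ∂_3 = (6 − 6) − 0 = 0, and there is no ∂_3, so H_2 ≅ 0.

As a check, the Euler characteristic is 6 − 12 + 6 = 0, which agrees with 1 − 1 + 0 = 0.

Hence the Betti numbers are b_0 = 1, b_1 = 1, b_2 = 0.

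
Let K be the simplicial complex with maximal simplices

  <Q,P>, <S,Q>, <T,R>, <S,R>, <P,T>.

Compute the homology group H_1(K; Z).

We work with the vertex ordering P < Q < R < S < T. The simplices of K, each written with vertices in increasing order, are:

  0-simplices (5): P, Q, R, S, T
  1-simplices (5): PQ, PT, QS, RS, RT

so the chain groups are C_0 ≅ Z^5, C_1 ≅ Z^5.

∂_1: C_1 → C_0 sends each edge [p,q] (with p < q) to q − p.
The resulting 5×5 matrix has rank 4, and its Smith normal form has invariant factors (1,1,1,1).

Computing H_k = (kernel of ∂_k) / (image of ∂_{k+1}):

  H_1: rank ker ∂_1 − rank ∂_2 = (5 − 4) − 0 = 1, and there is no ∂_2, so H_1 = Z.

(K is a triangulation of the circle S^1.)

H_1 = Z.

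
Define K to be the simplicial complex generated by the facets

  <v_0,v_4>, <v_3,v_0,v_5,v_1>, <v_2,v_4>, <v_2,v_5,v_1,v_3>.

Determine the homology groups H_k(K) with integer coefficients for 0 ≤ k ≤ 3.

K has 6 vertices, 11 edges, 7 triangles, 2 3-simplices.
rank ∂_0 = 0, rank ∂_1 = 5 ⇒ b_0 = 6 − 0 − 5 = 1; all invariant factors of ∂_1 are 1 so no torsion. So H_0 = Z.
rank ∂_1 = 5, rank ∂_2 = 5 ⇒ b_1 = 11 − 5 − 5 = 1; all invariant factors of ∂_2 are 1 so no torsion. So H_1 = Z.
rank ∂_2 = 5, rank ∂_3 = 2 ⇒ b_2 = 7 − 5 − 2 = 0; all invariant factors of ∂_3 are 1 so no torsion. So H_2 = 0.
rank ∂_3 = 2, rank ∂_4 = 0 ⇒ b_3 = 2 − 2 − 0 = 0. So H_3 = 0.

H_0 = Z,  H_1 = Z,  H_2 = 0,  H_3 = 0.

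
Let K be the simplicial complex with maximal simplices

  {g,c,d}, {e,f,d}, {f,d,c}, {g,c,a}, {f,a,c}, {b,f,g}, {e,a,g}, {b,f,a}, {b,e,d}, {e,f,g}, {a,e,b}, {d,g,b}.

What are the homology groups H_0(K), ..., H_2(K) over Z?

Order the vertices as a < b < c < d < e < f < g. Listing each simplex with vertices in this order, K has dimension 2 with simplices:

  0-simplices (7): a, b, c, d, e, f, g
  1-simplices (18): ab, ac, ae, af, ag, bd, be, bf, bg, cd, cf, cg, de, df, dg, ef, eg, fg
  2-simplices (12): abe, abf, acf, acg, aeg, bde, bdg, bfg, cdf, cdg, def, efg

Hence C_0 ≅ Z^7, C_1 ≅ Z^18, C_2 ≅ Z^12.

Boundary ∂_1: C_1 → C_0 maps an edge to its endpoints' difference, ∂[p,q] = q − p. For instance
  ∂be = e − b.
As a 7×18 matrix over Z this has rank 6, with invariant factors (1,1,1,1,1,1).

The boundary map ∂_2: C_2 → C_1 maps a triangle to the signed sum of its edges. For instance
  ∂bdg = dg − bg + bd,
  ∂acf = cf − af + ac.
This gives a 18×12 integer matrix of rank 12; reducing to Smith normal form yields diagonal entries (1,1,1,1,1,1,1,1,1,1,1,2).

Reading off H_k = ker ∂_k / im ∂_{k+1}:

  H_0: rank C_0 − rank ∂_1 = 7 − 6 = 1, and the invariant factors of ∂_1 are all 1, so H_0 = Z.
  H_1: rank ker ∂_1 − rank ∂_2 = (18 − 6) − 12 = 0, and ∂_2 has invariant factor 2 > 1, so H_1 = Z_2.
  H_2: rank ker ∂_2 − rank ∂_3 = (12 − 12) − 0 = 0, and there is no ∂_3, so H_2 = 0.

(K is a triangulation of the real projective plane RP^2.)

H_0 ≅ Z,  H_1 ≅ Z_2,  H_2 = 0.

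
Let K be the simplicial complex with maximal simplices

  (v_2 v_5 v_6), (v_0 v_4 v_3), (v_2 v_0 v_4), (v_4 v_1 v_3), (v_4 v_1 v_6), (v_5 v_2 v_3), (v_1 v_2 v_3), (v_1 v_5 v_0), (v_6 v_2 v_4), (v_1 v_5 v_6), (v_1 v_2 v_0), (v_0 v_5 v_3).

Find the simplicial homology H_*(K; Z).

H_0 ≅ Z,  H_1 ≅ Z/2,  H_2 = 0.

K has 7 vertices, 18 edges, 12 triangles.
rank ∂_0 = 0, rank ∂_1 = 6 ⇒ b_0 = 7 − 0 − 6 = 1; all invariant factors of ∂_1 are 1 so no torsion. So H_0 ≅ Z.
rank ∂_1 = 6, rank ∂_2 = 12 ⇒ b_1 = 18 − 6 − 12 = 0; ∂_2 has invariant factor(s) [2] giving torsion. So H_1 ≅ Z/2.
rank ∂_2 = 12, rank ∂_3 = 0 ⇒ b_2 = 12 − 12 − 0 = 0. So H_2 ≅ 0.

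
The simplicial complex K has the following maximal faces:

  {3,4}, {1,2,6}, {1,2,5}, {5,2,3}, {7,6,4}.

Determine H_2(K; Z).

We work with the vertex ordering 1 < 2 < 3 < 4 < 5 < 6 < 7. The simplices of K, each written with vertices in increasing order, are:

  0-simplices (7): [1], [2], [3], [4], [5], [6], [7]
  1-simplices (11): [1,2], [1,5], [1,6], [2,3], [2,5], [2,6], [3,4], [3,5], [4,6], [4,7], [6,7]
  2-simplices (4): [1,2,5], [1,2,6], [2,3,5], [4,6,7]

giving chain groups C_0 ≅ Z^7, C_1 ≅ Z^11, C_2 ≅ Z^4.

∂_1: C_1 → C_0 maps an edge to its endpoints' difference, ∂[p,q] = q − p.
The 7×11 boundary matrix has rank 6 and Smith normal form diag(1,1,1,1,1,1).

The boundary map ∂_2: C_2 → C_1 maps a triangle to the signed sum of its edges. For instance
  ∂[1,2,6] = [2,6] − [1,6] + [1,2],
  ∂[1,2,5] = [2,5] − [1,5] + [1,2].
The resulting 11×4 matrix has rank 4, and its Smith normal form has invariant factors (1,1,1,1).

Computing H_k = (kernel of ∂_k) / (image of ∂_{k+1}):

  H_2: rank ker ∂_2 − rank ∂_3 = (4 − 4) − 0 = 0, and there is no ∂_3, so H_2 ≅ 0.

H_2 ≅ 0.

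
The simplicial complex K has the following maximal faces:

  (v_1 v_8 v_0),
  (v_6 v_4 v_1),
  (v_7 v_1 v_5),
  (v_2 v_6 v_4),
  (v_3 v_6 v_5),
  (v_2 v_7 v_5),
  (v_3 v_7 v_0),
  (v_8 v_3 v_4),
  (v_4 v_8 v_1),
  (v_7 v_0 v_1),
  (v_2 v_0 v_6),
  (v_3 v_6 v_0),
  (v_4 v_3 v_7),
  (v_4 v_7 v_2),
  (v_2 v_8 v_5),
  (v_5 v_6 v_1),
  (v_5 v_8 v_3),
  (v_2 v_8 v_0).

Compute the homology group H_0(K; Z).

H_0 ≅ Z.

Fix the vertex order v_0 < v_1 < v_2 < v_3 < v_4 < v_5 < v_6 < v_7 < v_8 and write every simplex with vertices in increasing order. Then dim K = 2 and the simplices of K are:

  0-simplices (9): [v_0], [v_1], [v_2], [v_3], [v_4], [v_5], [v_6], [v_7], [v_8]
  1-simplices (27): (27 of them)
  2-simplices (18): (18 of them)

Hence C_0 ≅ Z^9, C_1 ≅ Z^27, C_2 ≅ Z^18.

Boundary ∂_1: C_1 → C_0 maps an edge to its endpoints' difference, ∂[p,q] = q − p. For instance
  ∂[v_2,v_7] = [v_7] − [v_2].
The 9×27 boundary matrix has rank 8 and Smith normal form diag(1,1,1,1,1,1,1,1).

The boundary map ∂_2: C_2 → C_1 acts by ∂[p,q,r] = [q,r] − [p,r] + [p,q]. For instance
  ∂[v_3,v_4,v_8] = [v_4,v_8] − [v_3,v_8] + [v_3,v_4],
  ∂[v_0,v_3,v_6] = [v_3,v_6] − [v_0,v_6] + [v_0,v_3].
As a 27×18 matrix over Z this has rank 17, with invariant factors (1,1,1,1,1,1,1,1,1,1,1,1,1,1,1,1,1).

Reading off H_k = ker ∂_k / im ∂_{k+1}:

  H_0: rank C_0 − rank ∂_1 = 9 − 8 = 1, and the invariant factors of ∂_1 are all 1, so H_0 = Z.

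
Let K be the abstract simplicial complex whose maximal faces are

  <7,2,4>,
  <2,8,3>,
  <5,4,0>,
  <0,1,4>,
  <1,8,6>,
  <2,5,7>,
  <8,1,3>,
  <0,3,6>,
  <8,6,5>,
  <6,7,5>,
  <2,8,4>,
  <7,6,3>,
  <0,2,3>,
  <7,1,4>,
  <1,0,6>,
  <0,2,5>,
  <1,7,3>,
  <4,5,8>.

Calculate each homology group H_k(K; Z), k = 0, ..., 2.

Take the total order 0 < 1 < 2 < 3 < 4 < 5 < 6 < 7 < 8 on the vertex set. Then K (dimension 2) consists of the simplices:

  0-simplices (9): [0], [1], [2], [3], [4], [5], [6], [7], [8]
  1-simplices (27): (27 of them)
  2-simplices (18): [0,1,4], [0,1,6], [0,2,3], [0,2,5], [0,3,6], [0,4,5], [1,3,7], [1,3,8], [1,4,7], [1,6,8], [2,3,8], [2,4,7], [2,4,8], [2,5,7], [3,6,7], [4,5,8], [5,6,7], [5,6,8]

giving chain groups C_0 ≅ Z^9, C_1 ≅ Z^27, C_2 ≅ Z^18.

Boundary ∂_1: C_1 → C_0 is given by ∂[p,q] = [q] − [p]. For instance
  ∂[1,8] = [8] − [1].
The resulting 9×27 matrix has rank 8, and its Smith normal form has invariant factors (1,1,1,1,1,1,1,1).

∂_2: C_2 → C_1 sends each 2-simplex [p,q,r] to [q,r] − [p,r] + [p,q]. For instance
  ∂[5,6,8] = [6,8] − [5,8] + [5,6],
  ∂[2,4,7] = [4,7] − [2,7] + [2,4].
The 27×18 boundary matrix has rank 18 and Smith normal form diag(1,1,1,1,1,1,1,1,1,1,1,1,1,1,1,1,1,2).

From H_k ≅ ker(∂_k) / im(∂_{k+1}) we obtain:

  H_0: rank C_0 − rank ∂_1 = 9 − 8 = 1, and the invariant factors of ∂_1 are all 1, so H_0 = Z.
  H_1: rank ker ∂_1 − rank ∂_2 = (27 − 8) − 18 = 1, and ∂_2 has invariant factor 2 > 1, so H_1 = Z × Z/2.
  H_2: rank ker ∂_2 − rank ∂_3 = (18 − 18) − 0 = 0, and there is no ∂_3, so H_2 = 0.

As a check, the Euler characteristic is 9 − 27 + 18 = 0, which agrees with 1 − 1 + 0 = 0.
(K is a triangulation of the Klein bottle.)

H_0 ≅ Z,  H_1 ≅ Z × Z/2,  H_2 = 0.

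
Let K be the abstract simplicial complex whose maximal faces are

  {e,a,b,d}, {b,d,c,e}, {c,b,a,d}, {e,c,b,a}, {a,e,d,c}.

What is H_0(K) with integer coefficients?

H_0 = Z.

Take the total order a < b < c < d < e on the vertex set. Then K (dimension 3) consists of the simplices:

  0-simplices (5): a, b, c, d, e
  1-simplices (10): ab, ac, ad, ae, bc, bd, be, cd, ce, de
  2-simplices (10): abc, abd, abe, acd, ace, ade, bcd, bce, bde, cde
  3-simplices (5): abcd, abce, abde, acde, bcde

so the chain groups are C_0 ≅ Z^5, C_1 ≅ Z^10, C_2 ≅ Z^10, C_3 ≅ Z^5.

The boundary map ∂_1: C_1 → C_0 is given by ∂[p,q] = [q] − [p]. For instance
  ∂ab = b − a.
The resulting 5×10 matrix has rank 4, and its Smith normal form has invariant factors (1,1,1,1).

∂_2: C_2 → C_1 acts by ∂[p,q,r] = [q,r] − [p,r] + [p,q]. For instance
  ∂ace = ce − ae + ac,
  ∂bde = de − be + bd.
The 10×10 boundary matrix has rank 6 and Smith normal form diag(1,1,1,1,1,1).

The boundary map ∂_3: C_3 → C_2 sends each 3-simplex σ to the alternating sum Σ_i (−1)^i (σ with its i-th vertex removed). For instance
  ∂abde = bde − ade + abe − abd,
  ∂abcd = bcd − acd + abd − abc.
The 10×5 boundary matrix has rank 4 and Smith normal form diag(1,1,1,1).

Reading off H_k = ker ∂_k / im ∂_{k+1}:

  H_0: rank C_0 − rank ∂_1 = 5 − 4 = 1, and the invariant factors of ∂_1 are all 1, so H_0 ≅ Z.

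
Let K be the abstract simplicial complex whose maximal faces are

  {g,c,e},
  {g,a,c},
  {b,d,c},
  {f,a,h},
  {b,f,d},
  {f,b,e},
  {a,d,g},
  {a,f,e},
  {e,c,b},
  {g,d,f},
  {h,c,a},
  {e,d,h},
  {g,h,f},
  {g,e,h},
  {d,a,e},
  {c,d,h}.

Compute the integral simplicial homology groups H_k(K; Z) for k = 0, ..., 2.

Order the vertices as a < b < c < d < e < f < g < h. Listing each simplex with vertices in this order, K has dimension 2 with simplices:

  0-simplices (8): a, b, c, d, e, f, g, h
  1-simplices (24): ac, ad, ae, af, ag, ah, bc, bd, be, bf, cd, ce, cg, ch, de, df, dg, dh, ef, eg, eh, fg, fh, gh
  2-simplices (16): acg, ach, ade, adg, aef, afh, bcd, bce, bdf, bef, cdh, ceg, deh, dfg, egh, fgh

giving chain groups C_0 ≅ Z^8, C_1 ≅ Z^24, C_2 ≅ Z^16.

Boundary ∂_1: C_1 → C_0 sends each edge [p,q] (with p < q) to q − p. For instance
  ∂ef = f − e.
This gives a 8×24 integer matrix of rank 7; reducing to Smith normal form yields diagonal entries (1,1,1,1,1,1,1).

The boundary map ∂_2: C_2 → C_1 sends each 2-simplex [p,q,r] to [q,r] − [p,r] + [p,q]. For instance
  ∂afh = fh − ah + af,
  ∂ceg = eg − cg + ce.
This gives a 24×16 integer matrix of rank 15; reducing to Smith normal form yields diagonal entries (1,1,1,1,1,1,1,1,1,1,1,1,1,1,1).

From H_k ≅ ker(∂_k) / im(∂_{k+1}) we obtain:

  H_0: rank C_0 − rank ∂_1 = 8 − 7 = 1, and the invariant factors of ∂_1 are all 1, so H_0 ≅ Z.
  H_1: rank ker ∂_1 − rank ∂_2 = (24 − 7) − 15 = 2, and the invariant factors of ∂_2 are all 1, so H_1 ≅ Z^2.
  H_2: rank ker ∂_2 − rank ∂_3 = (16 − 15) − 0 = 1, and there is no ∂_3, so H_2 ≅ Z.

As a check, the Euler characteristic is 8 − 24 + 16 = 0, which agrees with 1 − 2 + 1 = 0.

H_0 = Z,  H_1 = Z^2,  H_2 = Z.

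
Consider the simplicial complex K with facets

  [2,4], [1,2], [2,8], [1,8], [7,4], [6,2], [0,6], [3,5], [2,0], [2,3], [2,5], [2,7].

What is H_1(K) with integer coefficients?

Fix the vertex order 0 < 1 < 2 < 3 < 4 < 5 < 6 < 7 < 8 and write every simplex with vertices in increasing order. Then dim K = 1 and the simplices of K are:

  0-simplices (9): [0], [1], [2], [3], [4], [5], [6], [7], [8]
  1-simplices (12): [0,2], [0,6], [1,2], [1,8], [2,3], [2,4], [2,5], [2,6], [2,7], [2,8], [3,5], [4,7]

so the chain groups are C_0 ≅ Z^9, C_1 ≅ Z^12.

∂_1: C_1 → C_0 is given by ∂[p,q] = [q] − [p]. For instance
  ∂[2,6] = [6] − [2].
This gives a 9×12 integer matrix of rank 8; reducing to Smith normal form yields diagonal entries (1,1,1,1,1,1,1,1).

Now H_k = ker ∂_k / im ∂_{k+1}, so:

  H_1: rank ker ∂_1 − rank ∂_2 = (12 − 8) − 0 = 4, and there is no ∂_2, so H_1 ≅ Z^4.

H_1 = Z^4.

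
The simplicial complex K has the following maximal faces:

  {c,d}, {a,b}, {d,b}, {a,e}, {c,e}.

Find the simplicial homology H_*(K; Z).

H_0 = Z,  H_1 = Z.

Take the total order a < b < c < d < e on the vertex set. Then K (dimension 1) consists of the simplices:

  0-simplices (5): a, b, c, d, e
  1-simplices (5): ab, ae, bd, cd, ce

so the chain groups are C_0 ≅ Z^5, C_1 ≅ Z^5.

Boundary ∂_1: C_1 → C_0 sends each edge [p,q] (with p < q) to q − p. For instance
  ∂cd = d − c.
This gives a 5×5 integer matrix of rank 4; reducing to Smith normal form yields diagonal entries (1,1,1,1).

From H_k ≅ ker(∂_k) / im(∂_{k+1}) we obtain:

  H_0: rank C_0 − rank ∂_1 = 5 − 4 = 1, and the invariant factors of ∂_1 are all 1, so H_0 = Z.
  H_1: rank ker ∂_1 − rank ∂_2 = (5 − 4) − 0 = 1, and there is no ∂_2, so H_1 = Z.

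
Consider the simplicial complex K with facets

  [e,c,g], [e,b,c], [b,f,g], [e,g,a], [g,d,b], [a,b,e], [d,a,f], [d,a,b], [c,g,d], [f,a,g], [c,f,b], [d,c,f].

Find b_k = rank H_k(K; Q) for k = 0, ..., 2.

b_0 = 1, b_1 = 0, b_2 = 0.

Take the total order a < b < c < d < e < f < g on the vertex set. Then K (dimension 2) consists of the simplices:

  0-simplices (7): a, b, c, d, e, f, g
  1-simplices (18): ab, ad, ae, af, ag, bc, bd, be, bf, bg, cd, ce, cf, cg, df, dg, eg, fg
  2-simplices (12): abd, abe, adf, aeg, afg, bce, bcf, bdg, bfg, cdf, cdg, ceg

giving chain groups C_0 ≅ Z^7, C_1 ≅ Z^18, C_2 ≅ Z^12.

The boundary map ∂_1: C_1 → C_0 sends each edge [p,q] (with p < q) to q − p. For instance
  ∂ad = d − a.
As a 7×18 matrix over Z this has rank 6, with invariant factors (1,1,1,1,1,1).

The boundary map ∂_2: C_2 → C_1 sends each 2-simplex [p,q,r] to [q,r] − [p,r] + [p,q]. For instance
  ∂bce = ce − be + bc,
  ∂bfg = fg − bg + bf.
The resulting 18×12 matrix has rank 12, and its Smith normal form has invariant factors (1,1,1,1,1,1,1,1,1,1,1,2).

From H_k ≅ ker(∂_k) / im(∂_{k+1}) we obtain:

  H_0: rank C_0 − rank ∂_1 = 7 − 6 = 1, and the invariant factors of ∂_1 are all 1, so H_0 ≅ Z.
  H_1: rank ker ∂_1 − rank ∂_2 = (18 − 6) − 12 = 0, and ∂_2 has invariant factor 2 > 1, so H_1 ≅ Z/2.
  H_2: rank ker ∂_2 − rank ∂_3 = (12 − 12) − 0 = 0, and there is no ∂_3, so H_2 ≅ 0.

As a check, the Euler characteristic is 7 − 18 + 12 = 1, which agrees with 1 − 0 + 0 = 1.

Hence the Betti numbers are b_0 = 1, b_1 = 0, b_2 = 0.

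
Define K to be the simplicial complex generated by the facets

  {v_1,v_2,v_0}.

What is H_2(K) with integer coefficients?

Order the vertices as v_0 < v_1 < v_2. Listing each simplex with vertices in this order, K has dimension 2 with simplices:

  0-simplices (3): [v_0], [v_1], [v_2]
  1-simplices (3): [v_0,v_1], [v_0,v_2], [v_1,v_2]
  2-simplices (1): [v_0,v_1,v_2]

giving chain groups C_0 ≅ Z^3, C_1 ≅ Z^3, C_2 ≅ Z^1.

Boundary ∂_1: C_1 → C_0 sends each edge [p,q] (with p < q) to q − p. For instance
  ∂[v_1,v_2] = [v_2] − [v_1].
The resulting 3×3 matrix has rank 2, and its Smith normal form has invariant factors (1,1).

Boundary ∂_2: C_2 → C_1 maps a triangle to the signed sum of its edges. For instance
  ∂[v_0,v_1,v_2] = [v_1,v_2] − [v_0,v_2] + [v_0,v_1].
This gives a 3×1 integer matrix of rank 1; reducing to Smith normal form yields diagonal entries (1).

From H_k ≅ ker(∂_k) / im(∂_{k+1}) we obtain:

  H_2: rank ker ∂_2 − rank ∂_3 = (1 − 1) − 0 = 0, and there is no ∂_3, so H_2 = 0.

(K is a triangulation of the 2-simplex.)

H_2 ≅ 0.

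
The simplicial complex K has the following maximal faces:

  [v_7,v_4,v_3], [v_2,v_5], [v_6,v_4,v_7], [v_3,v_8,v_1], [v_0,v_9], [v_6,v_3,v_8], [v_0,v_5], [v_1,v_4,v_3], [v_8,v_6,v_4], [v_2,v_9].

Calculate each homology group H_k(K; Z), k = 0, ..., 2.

K has 10 vertices, 16 edges, 6 triangles.
rank ∂_0 = 0, rank ∂_1 = 8 ⇒ b_0 = 10 − 0 − 8 = 2; all invariant factors of ∂_1 are 1 so no torsion. So H_0 = Z^2.
rank ∂_1 = 8, rank ∂_2 = 6 ⇒ b_1 = 16 − 8 − 6 = 2; all invariant factors of ∂_2 are 1 so no torsion. So H_1 = Z^2.
rank ∂_2 = 6, rank ∂_3 = 0 ⇒ b_2 = 6 − 6 − 0 = 0. So H_2 = 0.

H_0 = Z^2,  H_1 = Z^2,  H_2 = 0.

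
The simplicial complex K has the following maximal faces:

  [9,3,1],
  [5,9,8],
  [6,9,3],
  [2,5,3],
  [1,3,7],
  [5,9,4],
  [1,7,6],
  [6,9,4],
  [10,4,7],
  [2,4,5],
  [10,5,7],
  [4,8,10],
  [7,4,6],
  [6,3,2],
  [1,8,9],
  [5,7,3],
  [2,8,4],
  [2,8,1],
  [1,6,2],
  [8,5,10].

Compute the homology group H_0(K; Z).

Order the vertices as 1 < 2 < 3 < 4 < 5 < 6 < 7 < 8 < 9 < 10. Listing each simplex with vertices in this order, K has dimension 2 with simplices:

  0-simplices (10): [1], [2], [3], [4], [5], [6], [7], [8], [9], [10]
  1-simplices (30): (30 of them)
  2-simplices (20): (20 of them)

so the chain groups are C_0 ≅ Z^10, C_1 ≅ Z^30, C_2 ≅ Z^20.

The boundary map ∂_1: C_1 → C_0 maps an edge to its endpoints' difference, ∂[p,q] = q − p. For instance
  ∂[1,9] = [9] − [1].
The resulting 10×30 matrix has rank 9, and its Smith normal form has invariant factors (1,1,1,1,1,1,1,1,1).

∂_2: C_2 → C_1 acts by ∂[p,q,r] = [q,r] − [p,r] + [p,q]. For instance
  ∂[2,4,5] = [4,5] − [2,5] + [2,4],
  ∂[4,7,10] = [7,10] − [4,10] + [4,7].
As a 30×20 matrix over Z this has rank 20, with invariant factors (1,1,1,1,1,1,1,1,1,1,1,1,1,1,1,1,1,1,1,2).

Reading off H_k = ker ∂_k / im ∂_{k+1}:

  H_0: rank C_0 − rank ∂_1 = 10 − 9 = 1, and the invariant factors of ∂_1 are all 1, so H_0 ≅ Z.

(K is a triangulation of the Klein bottle.)

H_0 ≅ Z.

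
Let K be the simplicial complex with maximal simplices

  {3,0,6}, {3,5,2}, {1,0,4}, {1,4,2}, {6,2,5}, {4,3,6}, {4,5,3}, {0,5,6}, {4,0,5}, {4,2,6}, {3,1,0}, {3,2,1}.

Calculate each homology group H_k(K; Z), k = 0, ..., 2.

Fix the vertex order 0 < 1 < 2 < 3 < 4 < 5 < 6 and write every simplex with vertices in increasing order. Then dim K = 2 and the simplices of K are:

  0-simplices (7): [0], [1], [2], [3], [4], [5], [6]
  1-simplices (18): [0,1], [0,3], [0,4], [0,5], [0,6], [1,2], [1,3], [1,4], [2,3], [2,4], [2,5], [2,6], [3,4], [3,5], [3,6], [4,5], [4,6], [5,6]
  2-simplices (12): [0,1,3], [0,1,4], [0,3,6], [0,4,5], [0,5,6], [1,2,3], [1,2,4], [2,3,5], [2,4,6], [2,5,6], [3,4,5], [3,4,6]

so the chain groups are C_0 ≅ Z^7, C_1 ≅ Z^18, C_2 ≅ Z^12.

The boundary map ∂_1: C_1 → C_0 maps an edge to its endpoints' difference, ∂[p,q] = q − p.
The 7×18 boundary matrix has rank 6 and Smith normal form diag(1,1,1,1,1,1).

Boundary ∂_2: C_2 → C_1 acts by ∂[p,q,r] = [q,r] − [p,r] + [p,q]. For instance
  ∂[0,1,4] = [1,4] − [0,4] + [0,1],
  ∂[3,4,6] = [4,6] − [3,6] + [3,4].
The resulting 18×12 matrix has rank 12, and its Smith normal form has invariant factors (1,1,1,1,1,1,1,1,1,1,1,2).

Now H_k = ker ∂_k / im ∂_{k+1}, so:

  H_0: rank C_0 − rank ∂_1 = 7 − 6 = 1, and the invariant factors of ∂_1 are all 1, so H_0 = Z.
  H_1: rank ker ∂_1 − rank ∂_2 = (18 − 6) − 12 = 0, and ∂_2 has invariant factor 2 > 1, so H_1 = Z/2.
  H_2: rank ker ∂_2 − rank ∂_3 = (12 − 12) − 0 = 0, and there is no ∂_3, so H_2 = 0.

As a check, the Euler characteristic is 7 − 18 + 12 = 1, which agrees with 1 − 0 + 0 = 1.

H_0 ≅ Z,  H_1 ≅ Z/2,  H_2 = 0.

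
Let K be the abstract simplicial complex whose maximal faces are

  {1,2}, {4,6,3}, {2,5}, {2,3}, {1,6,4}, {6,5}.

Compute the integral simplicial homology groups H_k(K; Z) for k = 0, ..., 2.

Fix the vertex order 1 < 2 < 3 < 4 < 5 < 6 and write every simplex with vertices in increasing order. Then dim K = 2 and the simplices of K are:

  0-simplices (6): [1], [2], [3], [4], [5], [6]
  1-simplices (9): [1,2], [1,4], [1,6], [2,3], [2,5], [3,4], [3,6], [4,6], [5,6]
  2-simplices (2): [1,4,6], [3,4,6]

giving chain groups C_0 ≅ Z^6, C_1 ≅ Z^9, C_2 ≅ Z^2.

Boundary ∂_1: C_1 → C_0 sends each edge [p,q] (with p < q) to q − p. For instance
  ∂[3,6] = [6] − [3].
The resulting 6×9 matrix has rank 5, and its Smith normal form has invariant factors (1,1,1,1,1).

The boundary map ∂_2: C_2 → C_1 acts by ∂[p,q,r] = [q,r] − [p,r] + [p,q]. For instance
  ∂[1,4,6] = [4,6] − [1,6] + [1,4],
  ∂[3,4,6] = [4,6] − [3,6] + [3,4].
As a 9×2 matrix over Z this has rank 2, with invariant factors (1,1).

Now H_k = ker ∂_k / im ∂_{k+1}, so:

  H_0: rank C_0 − rank ∂_1 = 6 − 5 = 1, and the invariant factors of ∂_1 are all 1, so H_0 ≅ Z.
  H_1: rank ker ∂_1 − rank ∂_2 = (9 − 5) − 2 = 2, and the invariant factors of ∂_2 are all 1, so H_1 ≅ Z^2.
  H_2: rank ker ∂_2 − rank ∂_3 = (2 − 2) − 0 = 0, and there is no ∂_3, so H_2 ≅ 0.

H_0 ≅ Z,  H_1 ≅ Z^2,  H_2 = 0.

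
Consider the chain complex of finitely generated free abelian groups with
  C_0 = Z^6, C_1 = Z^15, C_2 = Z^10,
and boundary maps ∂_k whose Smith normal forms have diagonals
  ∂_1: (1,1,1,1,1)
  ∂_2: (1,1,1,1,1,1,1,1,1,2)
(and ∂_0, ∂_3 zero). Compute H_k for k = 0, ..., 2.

H_0 = Z,  H_1 = Z/2Z,  H_2 = 0.

H_0: b_0 = 6 − 0 − 5 = 1; torsion from ∂_1 factors > 1: none. So H_0 = Z.
H_1: b_1 = 15 − 5 − 10 = 0; torsion from ∂_2 factors > 1: [2]. So H_1 = Z/2Z.
H_2: b_2 = 10 − 10 − 0 = 0; torsion from ∂_3 factors > 1: none. So H_2 = 0.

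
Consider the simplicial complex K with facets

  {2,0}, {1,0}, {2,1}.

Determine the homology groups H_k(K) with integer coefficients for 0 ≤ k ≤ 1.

K has 3 vertices, 3 edges.
rank ∂_0 = 0, rank ∂_1 = 2 ⇒ b_0 = 3 − 0 − 2 = 1; all invariant factors of ∂_1 are 1 so no torsion. So H_0 ≅ Z.
rank ∂_1 = 2, rank ∂_2 = 0 ⇒ b_1 = 3 − 2 − 0 = 1. So H_1 ≅ Z.

H_0 = Z,  H_1 = Z.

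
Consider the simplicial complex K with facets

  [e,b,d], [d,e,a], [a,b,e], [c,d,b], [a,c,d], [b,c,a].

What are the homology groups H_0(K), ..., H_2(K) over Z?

Fix the vertex order a < b < c < d < e and write every simplex with vertices in increasing order. Then dim K = 2 and the simplices of K are:

  0-simplices (5): a, b, c, d, e
  1-simplices (9): ab, ac, ad, ae, bc, bd, be, cd, de
  2-simplices (6): abc, abe, acd, ade, bcd, bde

giving chain groups C_0 ≅ Z^5, C_1 ≅ Z^9, C_2 ≅ Z^6.

The boundary map ∂_1: C_1 → C_0 sends each edge [p,q] (with p < q) to q − p. For instance
  ∂bd = d − b.
The 5×9 boundary matrix has rank 4 and Smith normal form diag(1,1,1,1).

The boundary map ∂_2: C_2 → C_1 maps a triangle to the signed sum of its edges. For instance
  ∂ade = de − ae + ad,
  ∂bde = de − be + bd.
As a 9×6 matrix over Z this has rank 5, with invariant factors (1,1,1,1,1).

Now H_k = ker ∂_k / im ∂_{k+1}, so:

  H_0: rank C_0 − rank ∂_1 = 5 − 4 = 1, and the invariant factors of ∂_1 are all 1, so H_0 ≅ Z.
  H_1: rank ker ∂_1 − rank ∂_2 = (9 − 4) − 5 = 0, and the invariant factors of ∂_2 are all 1, so H_1 ≅ 0.
  H_2: rank ker ∂_2 − rank ∂_3 = (6 − 5) − 0 = 1, and there is no ∂_3, so H_2 ≅ Z.

H_0 = Z,  H_1 = 0,  H_2 = Z.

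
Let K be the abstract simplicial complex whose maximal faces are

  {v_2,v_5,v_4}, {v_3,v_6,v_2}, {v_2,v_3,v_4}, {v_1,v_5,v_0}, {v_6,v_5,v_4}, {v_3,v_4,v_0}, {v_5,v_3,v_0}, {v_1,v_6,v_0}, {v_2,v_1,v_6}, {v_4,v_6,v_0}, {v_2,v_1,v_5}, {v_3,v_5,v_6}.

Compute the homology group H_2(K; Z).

H_2 = 0.

K has 7 vertices, 18 edges, 12 triangles.
rank ∂_2 = 12, rank ∂_3 = 0 ⇒ b_2 = 12 − 12 − 0 = 0. So H_2 ≅ 0.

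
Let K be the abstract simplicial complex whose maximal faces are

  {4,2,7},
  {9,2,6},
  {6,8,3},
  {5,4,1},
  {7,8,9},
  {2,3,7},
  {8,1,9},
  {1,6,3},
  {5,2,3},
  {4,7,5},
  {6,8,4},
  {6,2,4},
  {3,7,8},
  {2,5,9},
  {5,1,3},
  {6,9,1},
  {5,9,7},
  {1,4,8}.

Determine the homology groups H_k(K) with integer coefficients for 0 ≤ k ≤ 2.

Order the vertices as 1 < 2 < 3 < 4 < 5 < 6 < 7 < 8 < 9. Listing each simplex with vertices in this order, K has dimension 2 with simplices:

  0-simplices (9): [1], [2], [3], [4], [5], [6], [7], [8], [9]
  1-simplices (27): (27 of them)
  2-simplices (18): [1,3,5], [1,3,6], [1,4,5], [1,4,8], [1,6,9], [1,8,9], [2,3,5], [2,3,7], [2,4,6], [2,4,7], [2,5,9], [2,6,9], [3,6,8], [3,7,8], [4,5,7], [4,6,8], [5,7,9], [7,8,9]

giving chain groups C_0 ≅ Z^9, C_1 ≅ Z^27, C_2 ≅ Z^18.

∂_1: C_1 → C_0 sends each edge [p,q] (with p < q) to q − p. For instance
  ∂[4,7] = [7] − [4].
This gives a 9×27 integer matrix of rank 8; reducing to Smith normal form yields diagonal entries (1,1,1,1,1,1,1,1).

Boundary ∂_2: C_2 → C_1 acts by ∂[p,q,r] = [q,r] − [p,r] + [p,q]. For instance
  ∂[2,6,9] = [6,9] − [2,9] + [2,6],
  ∂[2,4,6] = [4,6] − [2,6] + [2,4].
The resulting 27×18 matrix has rank 18, and its Smith normal form has invariant factors (1,1,1,1,1,1,1,1,1,1,1,1,1,1,1,1,1,2).

Reading off H_k = ker ∂_k / im ∂_{k+1}:

  H_0: rank C_0 − rank ∂_1 = 9 − 8 = 1, and the invariant factors of ∂_1 are all 1, so H_0 ≅ Z.
  H_1: rank ker ∂_1 − rank ∂_2 = (27 − 8) − 18 = 1, and ∂_2 has invariant factor 2 > 1, so H_1 ≅ Z × Z/2.
  H_2: rank ker ∂_2 − rank ∂_3 = (18 − 18) − 0 = 0, and there is no ∂_3, so H_2 ≅ 0.

H_0 = Z,  H_1 = Z × Z/2,  H_2 = 0.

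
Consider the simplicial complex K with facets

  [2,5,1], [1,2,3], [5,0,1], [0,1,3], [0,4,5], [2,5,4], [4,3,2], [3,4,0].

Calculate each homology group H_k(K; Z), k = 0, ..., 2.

Take the total order 0 < 1 < 2 < 3 < 4 < 5 on the vertex set. Then K (dimension 2) consists of the simplices:

  0-simplices (6): [0], [1], [2], [3], [4], [5]
  1-simplices (12): [0,1], [0,3], [0,4], [0,5], [1,2], [1,3], [1,5], [2,3], [2,4], [2,5], [3,4], [4,5]
  2-simplices (8): [0,1,3], [0,1,5], [0,3,4], [0,4,5], [1,2,3], [1,2,5], [2,3,4], [2,4,5]

giving chain groups C_0 ≅ Z^6, C_1 ≅ Z^12, C_2 ≅ Z^8.

∂_1: C_1 → C_0 sends each edge [p,q] (with p < q) to q − p.
As a 6×12 matrix over Z this has rank 5, with invariant factors (1,1,1,1,1).

∂_2: C_2 → C_1 maps a triangle to the signed sum of its edges. For instance
  ∂[0,1,3] = [1,3] − [0,3] + [0,1],
  ∂[2,3,4] = [3,4] − [2,4] + [2,3].
The resulting 12×8 matrix has rank 7, and its Smith normal form has invariant factors (1,1,1,1,1,1,1).

Reading off H_k = ker ∂_k / im ∂_{k+1}:

  H_0: rank C_0 − rank ∂_1 = 6 − 5 = 1, and the invariant factors of ∂_1 are all 1, so H_0 = Z.
  H_1: rank ker ∂_1 − rank ∂_2 = (12 − 5) − 7 = 0, and the invariant factors of ∂_2 are all 1, so H_1 = 0.
  H_2: rank ker ∂_2 − rank ∂_3 = (8 − 7) − 0 = 1, and there is no ∂_3, so H_2 = Z.

As a check, the Euler characteristic is 6 − 12 + 8 = 2, which agrees with 1 − 0 + 1 = 2.

H_0 ≅ Z,  H_1 = 0,  H_2 ≅ Z.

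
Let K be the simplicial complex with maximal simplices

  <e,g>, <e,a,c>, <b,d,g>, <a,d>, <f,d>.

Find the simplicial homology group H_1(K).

H_1 = Z.

Take the total order a < b < c < d < e < f < g on the vertex set. Then K (dimension 2) consists of the simplices:

  0-simplices (7): a, b, c, d, e, f, g
  1-simplices (9): ac, ad, ae, bd, bg, ce, df, dg, eg
  2-simplices (2): ace, bdg

so the chain groups are C_0 ≅ Z^7, C_1 ≅ Z^9, C_2 ≅ Z^2.

The boundary map ∂_1: C_1 → C_0 sends each edge [p,q] (with p < q) to q − p. For instance
  ∂dg = g − d.
The resulting 7×9 matrix has rank 6, and its Smith normal form has invariant factors (1,1,1,1,1,1).

The boundary map ∂_2: C_2 → C_1 maps a triangle to the signed sum of its edges. For instance
  ∂bdg = dg − bg + bd,
  ∂ace = ce − ae + ac.
As a 9×2 matrix over Z this has rank 2, with invariant factors (1,1).

From H_k ≅ ker(∂_k) / im(∂_{k+1}) we obtain:

  H_1: rank ker ∂_1 − rank ∂_2 = (9 − 6) − 2 = 1, and the invariant factors of ∂_2 are all 1, so H_1 ≅ Z.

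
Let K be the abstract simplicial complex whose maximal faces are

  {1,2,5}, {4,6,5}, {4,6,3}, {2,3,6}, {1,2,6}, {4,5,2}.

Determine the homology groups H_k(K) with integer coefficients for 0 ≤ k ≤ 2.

H_0 ≅ Z,  H_1 ≅ Z,  H_2 = 0.

We work with the vertex ordering 1 < 2 < 3 < 4 < 5 < 6. The simplices of K, each written with vertices in increasing order, are:

  0-simplices (6): [1], [2], [3], [4], [5], [6]
  1-simplices (12): [1,2], [1,5], [1,6], [2,3], [2,4], [2,5], [2,6], [3,4], [3,6], [4,5], [4,6], [5,6]
  2-simplices (6): [1,2,5], [1,2,6], [2,3,6], [2,4,5], [3,4,6], [4,5,6]

so the chain groups are C_0 ≅ Z^6, C_1 ≅ Z^12, C_2 ≅ Z^6.

The boundary map ∂_1: C_1 → C_0 sends each edge [p,q] (with p < q) to q − p. For instance
  ∂[1,5] = [5] − [1].
As a 6×12 matrix over Z this has rank 5, with invariant factors (1,1,1,1,1).

Boundary ∂_2: C_2 → C_1 sends each 2-simplex [p,q,r] to [q,r] − [p,r] + [p,q]. For instance
  ∂[1,2,6] = [2,6] − [1,6] + [1,2],
  ∂[1,2,5] = [2,5] − [1,5] + [1,2].
The resulting 12×6 matrix has rank 6, and its Smith normal form has invariant factors (1,1,1,1,1,1).

Now H_k = ker ∂_k / im ∂_{k+1}, so:

  H_0: rank C_0 − rank ∂_1 = 6 − 5 = 1, and the invariant factors of ∂_1 are all 1, so H_0 ≅ Z.
  H_1: rank ker ∂_1 − rank ∂_2 = (12 − 5) − 6 = 1, and the invariant factors of ∂_2 are all 1, so H_1 ≅ Z.
  H_2: rank ker ∂_2 − rank ∂_3 = (6 − 6) − 0 = 0, and there is no ∂_3, so H_2 ≅ 0.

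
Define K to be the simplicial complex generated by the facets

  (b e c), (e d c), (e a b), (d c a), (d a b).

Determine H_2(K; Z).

Fix the vertex order a < b < c < d < e and write every simplex with vertices in increasing order. Then dim K = 2 and the simplices of K are:

  0-simplices (5): a, b, c, d, e
  1-simplices (10): ab, ac, ad, ae, bc, bd, be, cd, ce, de
  2-simplices (5): abd, abe, acd, bce, cde

giving chain groups C_0 ≅ Z^5, C_1 ≅ Z^10, C_2 ≅ Z^5.

∂_1: C_1 → C_0 maps an edge to its endpoints' difference, ∂[p,q] = q − p. For instance
  ∂ae = e − a.
As a 5×10 matrix over Z this has rank 4, with invariant factors (1,1,1,1).

Boundary ∂_2: C_2 → C_1 acts by ∂[p,q,r] = [q,r] − [p,r] + [p,q]. For instance
  ∂acd = cd − ad + ac,
  ∂abe = be − ae + ab.
The 10×5 boundary matrix has rank 5 and Smith normal form diag(1,1,1,1,1).

Computing H_k = (kernel of ∂_k) / (image of ∂_{k+1}):

  H_2: rank ker ∂_2 − rank ∂_3 = (5 − 5) − 0 = 0, and there is no ∂_3, so H_2 ≅ 0.

(K is a triangulation of the Möbius band.)

H_2 = 0.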